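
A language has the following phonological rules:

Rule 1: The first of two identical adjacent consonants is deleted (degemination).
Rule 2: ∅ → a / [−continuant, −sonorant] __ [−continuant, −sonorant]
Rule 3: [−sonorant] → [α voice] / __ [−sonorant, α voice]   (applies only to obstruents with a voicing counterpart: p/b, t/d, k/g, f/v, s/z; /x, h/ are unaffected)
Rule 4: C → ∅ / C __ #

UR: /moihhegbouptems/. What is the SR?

Rule 1 (degemination): /hh/ is a geminate; the first /h/ deletes. /moihhegbouptems/ → moihegbouptems.
Rule 2 (stop-cluster a-epenthesis): /g/ and /b/ form a stop–stop cluster, so [a] is inserted between them. /p/ and /t/ form a stop–stop cluster, so [a] is inserted between them. /moihegbouptems/ → moihegaboupatems.
Rule 3 (regressive voicing assimilation): no segment meets the environment; /moihegaboupatems/ is unchanged.
Rule 4 (final cluster simplification): /s/ is the second consonant of a word-final cluster /ms/, so it deletes. /moihegaboupatems/ → moihegaboupatem.

moihegaboupatem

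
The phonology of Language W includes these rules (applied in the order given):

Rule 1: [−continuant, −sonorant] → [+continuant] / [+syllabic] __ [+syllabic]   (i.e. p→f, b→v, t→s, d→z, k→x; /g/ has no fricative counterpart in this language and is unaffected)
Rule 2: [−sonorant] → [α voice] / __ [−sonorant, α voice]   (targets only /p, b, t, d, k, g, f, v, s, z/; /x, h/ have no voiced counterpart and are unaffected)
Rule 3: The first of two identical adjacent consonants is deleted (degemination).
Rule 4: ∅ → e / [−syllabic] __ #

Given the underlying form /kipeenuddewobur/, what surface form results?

kifeenudewovure

Rule 1 (intervocalic spirantization): /p/ is a stop between vowels /i/ and /e/, so it spirantizes to the fricative [f]. /b/ is a stop between vowels /o/ and /u/, so it spirantizes to the fricative [v]. /kipeenuddewobur/ → kifeenuddewovur.
Rule 2 (regressive voicing assimilation): no segment meets the environment; /kifeenuddewovur/ is unchanged.
Rule 3 (degemination): /dd/ is a geminate; the first /d/ deletes. /kifeenuddewovur/ → kifeenudewovur.
Rule 4 (final e-epenthesis): the form ends in the consonant /r/, so [e] is inserted word-finally. /kifeenudewovur/ → kifeenudewovure.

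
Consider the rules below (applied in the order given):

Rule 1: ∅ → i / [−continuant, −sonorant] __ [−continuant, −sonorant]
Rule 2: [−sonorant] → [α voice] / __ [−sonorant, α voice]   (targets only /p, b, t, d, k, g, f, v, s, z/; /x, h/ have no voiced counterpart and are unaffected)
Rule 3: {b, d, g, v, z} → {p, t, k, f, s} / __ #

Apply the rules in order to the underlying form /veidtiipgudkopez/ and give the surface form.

Rule 1 (stop-cluster i-epenthesis): /d/ and /t/ form a stop–stop cluster, so [i] is inserted between them. /p/ and /g/ form a stop–stop cluster, so [i] is inserted between them. /d/ and /k/ form a stop–stop cluster, so [i] is inserted between them. /veidtiipgudkopez/ → veiditiipigudikopez.
Rule 2 (regressive voicing assimilation): no segment meets the environment; /veiditiipigudikopez/ is unchanged.
Rule 3 (final devoicing): /z/ is a voiced obstruent in word-final position, so it devoices to [s]. /veiditiipigudikopez/ → veiditiipigudikopes.

veiditiipigudikopes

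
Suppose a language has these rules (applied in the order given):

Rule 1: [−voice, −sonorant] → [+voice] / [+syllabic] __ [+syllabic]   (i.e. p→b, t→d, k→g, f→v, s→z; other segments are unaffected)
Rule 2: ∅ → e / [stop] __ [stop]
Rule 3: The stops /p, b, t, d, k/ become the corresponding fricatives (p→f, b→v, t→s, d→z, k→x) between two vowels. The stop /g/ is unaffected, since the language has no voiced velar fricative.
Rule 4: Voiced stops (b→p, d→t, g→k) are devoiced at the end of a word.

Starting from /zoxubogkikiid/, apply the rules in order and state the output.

Rule 1 (intervocalic voicing): /k/ is a voiceless obstruent between vowels /i/ and /i/, so it voices to [g]. /zoxubogkikiid/ → zoxubogkigiid.
Rule 2 (stop-cluster e-epenthesis): /g/ and /k/ form a stop–stop cluster, so [e] is inserted between them. /zoxubogkigiid/ → zoxubogekigiid.
Rule 3 (intervocalic spirantization): /b/ is a stop between vowels /u/ and /o/, so it spirantizes to the fricative [v]. /k/ is a stop between vowels /e/ and /i/, so it spirantizes to the fricative [x]. /zoxubogekigiid/ → zoxuvogexigiid.
Rule 4 (final devoicing): /d/ is a voiced stop in word-final position, so it devoices to [t]. /zoxuvogexigiid/ → zoxuvogexigiit.

zoxuvogexigiit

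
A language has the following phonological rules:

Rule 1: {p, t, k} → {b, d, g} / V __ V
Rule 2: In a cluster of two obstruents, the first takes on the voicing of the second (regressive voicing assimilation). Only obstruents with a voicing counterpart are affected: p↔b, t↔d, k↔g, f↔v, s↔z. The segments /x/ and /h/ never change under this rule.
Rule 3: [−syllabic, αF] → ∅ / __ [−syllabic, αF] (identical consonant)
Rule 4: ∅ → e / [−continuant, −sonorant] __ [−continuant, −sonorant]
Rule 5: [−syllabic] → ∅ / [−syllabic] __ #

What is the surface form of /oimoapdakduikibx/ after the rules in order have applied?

Rule 1 (intervocalic voicing): /k/ is a voiceless stop between vowels /i/ and /i/, so it voices to [g]. /oimoapdakduikibx/ → oimoapdakduigibx.
Rule 2 (regressive voicing assimilation): /p/ precedes the voiced obstruent /d/, so it voices to [b] by assimilation. /k/ precedes the voiced obstruent /d/, so it voices to [g] by assimilation. /b/ precedes the voiceless obstruent /x/, so it devoices to [p] by assimilation. /oimoapdakduigibx/ → oimoabdagduigipx.
Rule 3 (degemination): no segment meets the environment; /oimoabdagduigipx/ is unchanged.
Rule 4 (stop-cluster e-epenthesis): /b/ and /d/ form a stop–stop cluster, so [e] is inserted between them. /g/ and /d/ form a stop–stop cluster, so [e] is inserted between them. /oimoabdagduigipx/ → oimoabedageduigipx.
Rule 5 (final cluster simplification): /x/ is the second consonant of a word-final cluster /px/, so it deletes. /oimoabedageduigipx/ → oimoabedageduigip.

oimoabedageduigip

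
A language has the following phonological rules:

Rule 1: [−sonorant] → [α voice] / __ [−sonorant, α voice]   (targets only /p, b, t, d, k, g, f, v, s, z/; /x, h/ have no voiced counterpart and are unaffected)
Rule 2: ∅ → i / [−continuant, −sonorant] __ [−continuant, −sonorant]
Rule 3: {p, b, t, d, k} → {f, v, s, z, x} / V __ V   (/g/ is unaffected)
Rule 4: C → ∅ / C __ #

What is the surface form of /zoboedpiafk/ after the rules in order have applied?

Rule 1 (regressive voicing assimilation): /d/ precedes the voiceless obstruent /p/, so it devoices to [t] by assimilation. /zoboedpiafk/ → zoboetpiafk.
Rule 2 (stop-cluster i-epenthesis): /t/ and /p/ form a stop–stop cluster, so [i] is inserted between them. /zoboetpiafk/ → zoboetipiafk.
Rule 3 (intervocalic spirantization): /b/ is a stop between vowels /o/ and /o/, so it spirantizes to the fricative [v]. /t/ is a stop between vowels /e/ and /i/, so it spirantizes to the fricative [s]. /p/ is a stop between vowels /i/ and /i/, so it spirantizes to the fricative [f]. /zoboetipiafk/ → zovoesifiafk.
Rule 4 (final cluster simplification): /k/ is the second consonant of a word-final cluster /fk/, so it deletes. /zovoesifiafk/ → zovoesifiaf.

zovoesifiaf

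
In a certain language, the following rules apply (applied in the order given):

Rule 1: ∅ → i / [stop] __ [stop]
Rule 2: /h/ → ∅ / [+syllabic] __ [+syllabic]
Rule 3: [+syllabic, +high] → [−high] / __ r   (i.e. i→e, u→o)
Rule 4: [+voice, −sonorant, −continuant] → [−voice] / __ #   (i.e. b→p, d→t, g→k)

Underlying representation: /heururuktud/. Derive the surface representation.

heororukitut

Rule 1 (stop-cluster i-epenthesis): /k/ and /t/ form a stop–stop cluster, so [i] is inserted between them. /heururuktud/ → heururukitud.
Rule 2 (intervocalic h-deletion): no segment meets the environment; /heururukitud/ is unchanged.
Rule 3 (pre-rhotic lowering): /u/ is a high vowel immediately before /r/, so it lowers to [o]. /u/ is a high vowel immediately before /r/, so it lowers to [o]. /heururukitud/ → heororukitud.
Rule 4 (final devoicing): /d/ is a voiced stop in word-final position, so it devoices to [t]. /heororukitud/ → heororukitut.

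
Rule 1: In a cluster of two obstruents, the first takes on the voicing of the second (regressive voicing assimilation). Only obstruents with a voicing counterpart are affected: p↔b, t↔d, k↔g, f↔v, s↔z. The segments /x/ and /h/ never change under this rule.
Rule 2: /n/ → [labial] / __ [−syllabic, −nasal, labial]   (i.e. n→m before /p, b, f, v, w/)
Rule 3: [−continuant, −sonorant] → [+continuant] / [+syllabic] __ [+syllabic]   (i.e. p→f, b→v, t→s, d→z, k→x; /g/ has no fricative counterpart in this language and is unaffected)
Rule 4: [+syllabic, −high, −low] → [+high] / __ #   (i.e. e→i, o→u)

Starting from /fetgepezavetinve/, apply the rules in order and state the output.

fedgefezavesimvi

Rule 1 (regressive voicing assimilation): /t/ precedes the voiced obstruent /g/, so it voices to [d] by assimilation. /fetgepezavetinve/ → fedgepezavetinve.
Rule 2 (nasal place assimilation): /n/ precedes the labial consonant /v/, so it assimilates in place to [m]. /fedgepezavetinve/ → fedgepezavetimve.
Rule 3 (intervocalic spirantization): /p/ is a stop between vowels /e/ and /e/, so it spirantizes to the fricative [f]. /t/ is a stop between vowels /e/ and /i/, so it spirantizes to the fricative [s]. /fedgepezavetimve/ → fedgefezavesimve.
Rule 4 (final vowel raising): /e/ is a mid vowel in word-final position, so it raises to [i]. /fedgefezavesimve/ → fedgefezavesimvi.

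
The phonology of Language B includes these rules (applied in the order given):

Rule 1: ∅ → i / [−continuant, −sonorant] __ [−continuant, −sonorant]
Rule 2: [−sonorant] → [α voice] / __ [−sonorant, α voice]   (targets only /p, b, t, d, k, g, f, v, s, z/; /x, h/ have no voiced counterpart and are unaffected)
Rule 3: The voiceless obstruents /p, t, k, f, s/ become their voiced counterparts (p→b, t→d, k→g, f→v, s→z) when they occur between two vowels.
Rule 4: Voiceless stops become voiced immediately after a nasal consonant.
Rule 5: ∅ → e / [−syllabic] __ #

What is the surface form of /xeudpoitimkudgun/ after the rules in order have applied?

Rule 1 (stop-cluster i-epenthesis): /d/ and /p/ form a stop–stop cluster, so [i] is inserted between them. /d/ and /g/ form a stop–stop cluster, so [i] is inserted between them. /xeudpoitimkudgun/ → xeudipoitimkudigun.
Rule 2 (regressive voicing assimilation): no segment meets the environment; /xeudipoitimkudigun/ is unchanged.
Rule 3 (intervocalic voicing): /p/ is a voiceless obstruent between vowels /i/ and /o/, so it voices to [b]. /t/ is a voiceless obstruent between vowels /i/ and /i/, so it voices to [d]. /xeudipoitimkudigun/ → xeudiboidimkudigun.
Rule 4 (post-nasal voicing): /k/ is a voiceless stop immediately after the nasal /m/, so it voices to [g]. /xeudiboidimkudigun/ → xeudiboidimgudigun.
Rule 5 (final e-epenthesis): the form ends in the consonant /n/, so [e] is inserted word-finally. /xeudiboidimgudigun/ → xeudiboidimgudigune.

xeudiboidimgudigune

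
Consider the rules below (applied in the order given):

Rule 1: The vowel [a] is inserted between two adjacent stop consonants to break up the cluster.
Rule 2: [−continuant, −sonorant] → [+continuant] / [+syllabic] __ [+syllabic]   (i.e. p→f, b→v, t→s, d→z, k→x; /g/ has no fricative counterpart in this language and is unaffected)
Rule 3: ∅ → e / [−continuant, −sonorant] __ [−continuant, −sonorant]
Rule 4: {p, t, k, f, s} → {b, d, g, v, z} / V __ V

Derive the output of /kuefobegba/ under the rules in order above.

Rule 1 (stop-cluster a-epenthesis): /g/ and /b/ form a stop–stop cluster, so [a] is inserted between them. /kuefobegba/ → kuefobegaba.
Rule 2 (intervocalic spirantization): /b/ is a stop between vowels /o/ and /e/, so it spirantizes to the fricative [v]. /b/ is a stop between vowels /a/ and /a/, so it spirantizes to the fricative [v]. /kuefobegaba/ → kuefovegava.
Rule 3 (stop-cluster e-epenthesis): no segment meets the environment; /kuefovegava/ is unchanged.
Rule 4 (intervocalic voicing): /f/ is a voiceless obstruent between vowels /e/ and /o/, so it voices to [v]. /kuefovegava/ → kuevovegava.

kuevovegava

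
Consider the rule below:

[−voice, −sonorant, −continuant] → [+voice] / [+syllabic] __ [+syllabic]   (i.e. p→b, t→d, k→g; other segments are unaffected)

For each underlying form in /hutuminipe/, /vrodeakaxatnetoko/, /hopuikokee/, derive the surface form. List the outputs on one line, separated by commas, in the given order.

/hutuminipe/: /t/ is a voiceless stop between vowels /u/ and /u/, so it voices to [d]. /p/ is a voiceless stop between vowels /i/ and /e/, so it voices to [b]. → [huduminibe].
/vrodeakaxatnetoko/: /k/ is a voiceless stop between vowels /a/ and /a/, so it voices to [g]. /t/ is a voiceless stop between vowels /e/ and /o/, so it voices to [d]. /k/ is a voiceless stop between vowels /o/ and /o/, so it voices to [g]. → [vrodeagaxatnedogo].
/hopuikokee/: /p/ is a voiceless stop between vowels /o/ and /u/, so it voices to [b]. /k/ is a voiceless stop between vowels /i/ and /o/, so it voices to [g]. /k/ is a voiceless stop between vowels /o/ and /e/, so it voices to [g]. → [hobuigogee].

huduminibe, vrodeagaxatnedogo, hobuigogee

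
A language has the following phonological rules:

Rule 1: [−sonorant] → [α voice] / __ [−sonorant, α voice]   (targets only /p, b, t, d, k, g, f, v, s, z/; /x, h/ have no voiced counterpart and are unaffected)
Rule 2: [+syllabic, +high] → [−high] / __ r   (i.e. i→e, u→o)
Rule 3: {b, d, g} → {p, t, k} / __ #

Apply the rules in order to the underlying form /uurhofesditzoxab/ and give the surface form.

uorhofezdidzoxap

Rule 1 (regressive voicing assimilation): /s/ precedes the voiced obstruent /d/, so it voices to [z] by assimilation. /t/ precedes the voiced obstruent /z/, so it voices to [d] by assimilation. /uurhofesditzoxab/ → uurhofezdidzoxab.
Rule 2 (pre-rhotic lowering): /u/ is a high vowel immediately before /r/, so it lowers to [o]. /uurhofezdidzoxab/ → uorhofezdidzoxab.
Rule 3 (final devoicing): /b/ is a voiced stop in word-final position, so it devoices to [p]. /uorhofezdidzoxab/ → uorhofezdidzoxap.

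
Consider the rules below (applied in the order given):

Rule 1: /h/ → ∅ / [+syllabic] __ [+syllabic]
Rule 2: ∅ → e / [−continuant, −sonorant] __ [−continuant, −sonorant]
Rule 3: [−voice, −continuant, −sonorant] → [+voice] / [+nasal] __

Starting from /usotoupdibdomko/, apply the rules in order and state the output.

Rule 1 (intervocalic h-deletion): no segment meets the environment; /usotoupdibdomko/ is unchanged.
Rule 2 (stop-cluster e-epenthesis): /p/ and /d/ form a stop–stop cluster, so [e] is inserted between them. /b/ and /d/ form a stop–stop cluster, so [e] is inserted between them. /usotoupdibdomko/ → usotoupedibedomko.
Rule 3 (post-nasal voicing): /k/ is a voiceless stop immediately after the nasal /m/, so it voices to [g]. /usotoupedibedomko/ → usotoupedibedomgo.

usotoupedibedomgo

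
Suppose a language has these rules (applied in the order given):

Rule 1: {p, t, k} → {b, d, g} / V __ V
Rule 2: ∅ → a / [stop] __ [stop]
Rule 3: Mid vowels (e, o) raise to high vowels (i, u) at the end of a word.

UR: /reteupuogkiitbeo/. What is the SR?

redeubuogakiitabeu

Rule 1 (intervocalic voicing): /t/ is a voiceless stop between vowels /e/ and /e/, so it voices to [d]. /p/ is a voiceless stop between vowels /u/ and /u/, so it voices to [b]. /reteupuogkiitbeo/ → redeubuogkiitbeo.
Rule 2 (stop-cluster a-epenthesis): /g/ and /k/ form a stop–stop cluster, so [a] is inserted between them. /t/ and /b/ form a stop–stop cluster, so [a] is inserted between them. /redeubuogkiitbeo/ → redeubuogakiitabeo.
Rule 3 (final vowel raising): /o/ is a mid vowel in word-final position, so it raises to [u]. /redeubuogakiitabeo/ → redeubuogakiitabeu.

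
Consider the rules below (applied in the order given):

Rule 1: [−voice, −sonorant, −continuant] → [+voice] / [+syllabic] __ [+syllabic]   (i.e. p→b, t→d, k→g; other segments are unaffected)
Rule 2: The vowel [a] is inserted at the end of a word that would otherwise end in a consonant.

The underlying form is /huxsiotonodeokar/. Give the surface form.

Rule 1 (intervocalic voicing): /t/ is a voiceless stop between vowels /o/ and /o/, so it voices to [d]. /k/ is a voiceless stop between vowels /o/ and /a/, so it voices to [g]. /huxsiotonodeokar/ → huxsiodonodeogar.
Rule 2 (final a-epenthesis): the form ends in the consonant /r/, so [a] is inserted word-finally. /huxsiodonodeogar/ → huxsiodonodeogara.

huxsiodonodeogara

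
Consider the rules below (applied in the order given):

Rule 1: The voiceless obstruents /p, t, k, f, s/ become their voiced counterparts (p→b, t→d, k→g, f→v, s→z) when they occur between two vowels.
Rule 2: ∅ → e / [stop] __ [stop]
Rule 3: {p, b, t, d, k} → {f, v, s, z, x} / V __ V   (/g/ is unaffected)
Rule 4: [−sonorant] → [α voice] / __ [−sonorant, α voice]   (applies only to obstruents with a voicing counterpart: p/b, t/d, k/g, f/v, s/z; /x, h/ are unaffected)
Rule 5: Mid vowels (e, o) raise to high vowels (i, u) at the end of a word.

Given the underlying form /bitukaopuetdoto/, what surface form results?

bizugaovuesezozu

Rule 1 (intervocalic voicing): /t/ is a voiceless obstruent between vowels /i/ and /u/, so it voices to [d]. /k/ is a voiceless obstruent between vowels /u/ and /a/, so it voices to [g]. /p/ is a voiceless obstruent between vowels /o/ and /u/, so it voices to [b]. /t/ is a voiceless obstruent between vowels /o/ and /o/, so it voices to [d]. /bitukaopuetdoto/ → bidugaobuetdodo.
Rule 2 (stop-cluster e-epenthesis): /t/ and /d/ form a stop–stop cluster, so [e] is inserted between them. /bidugaobuetdodo/ → bidugaobuetedodo.
Rule 3 (intervocalic spirantization): /d/ is a stop between vowels /i/ and /u/, so it spirantizes to the fricative [z]. /b/ is a stop between vowels /o/ and /u/, so it spirantizes to the fricative [v]. /t/ is a stop between vowels /e/ and /e/, so it spirantizes to the fricative [s]. /d/ is a stop between vowels /e/ and /o/, so it spirantizes to the fricative [z]. /d/ is a stop between vowels /o/ and /o/, so it spirantizes to the fricative [z]. /bidugaobuetedodo/ → bizugaovuesezozo.
Rule 4 (regressive voicing assimilation): no segment meets the environment; /bizugaovuesezozo/ is unchanged.
Rule 5 (final vowel raising): /o/ is a mid vowel in word-final position, so it raises to [u]. /bizugaovuesezozo/ → bizugaovuesezozu.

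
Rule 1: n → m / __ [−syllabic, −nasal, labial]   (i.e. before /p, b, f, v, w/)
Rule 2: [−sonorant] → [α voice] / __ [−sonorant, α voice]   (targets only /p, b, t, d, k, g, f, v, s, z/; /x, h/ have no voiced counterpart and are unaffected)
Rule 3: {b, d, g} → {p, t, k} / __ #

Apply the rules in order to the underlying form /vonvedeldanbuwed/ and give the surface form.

vomvedeldambuwet

Rule 1 (nasal place assimilation): /n/ precedes the labial consonant /v/, so it assimilates in place to [m]. /n/ precedes the labial consonant /b/, so it assimilates in place to [m]. /vonvedeldanbuwed/ → vomvedeldambuwed.
Rule 2 (regressive voicing assimilation): no segment meets the environment; /vomvedeldambuwed/ is unchanged.
Rule 3 (final devoicing): /d/ is a voiced stop in word-final position, so it devoices to [t]. /vomvedeldambuwed/ → vomvedeldambuwet.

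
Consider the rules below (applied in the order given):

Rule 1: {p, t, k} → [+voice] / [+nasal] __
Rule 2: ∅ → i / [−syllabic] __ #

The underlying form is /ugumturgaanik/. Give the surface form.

ugumdurgaaniki

Rule 1 (post-nasal voicing): /t/ is a voiceless stop immediately after the nasal /m/, so it voices to [d]. /ugumturgaanik/ → ugumdurgaanik.
Rule 2 (final i-epenthesis): the form ends in the consonant /k/, so [i] is inserted word-finally. /ugumdurgaanik/ → ugumdurgaaniki.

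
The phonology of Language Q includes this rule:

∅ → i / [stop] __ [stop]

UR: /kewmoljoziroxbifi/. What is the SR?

kewmoljoziroxbifi

No segment of /kewmoljoziroxbifi/ meets the structural description of the rule, so the form surfaces unchanged.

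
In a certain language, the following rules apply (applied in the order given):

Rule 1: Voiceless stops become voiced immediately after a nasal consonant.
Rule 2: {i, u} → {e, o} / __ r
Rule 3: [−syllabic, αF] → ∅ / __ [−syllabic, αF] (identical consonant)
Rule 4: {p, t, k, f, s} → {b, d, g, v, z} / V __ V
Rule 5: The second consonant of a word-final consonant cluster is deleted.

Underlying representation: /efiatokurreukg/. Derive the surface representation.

eviadogoreuk

Rule 1 (post-nasal voicing): no segment meets the environment; /efiatokurreukg/ is unchanged.
Rule 2 (pre-rhotic lowering): /u/ is a high vowel immediately before /r/, so it lowers to [o]. /efiatokurreukg/ → efiatokorreukg.
Rule 3 (degemination): /rr/ is a geminate; the first /r/ deletes. /efiatokorreukg/ → efiatokoreukg.
Rule 4 (intervocalic voicing): /f/ is a voiceless obstruent between vowels /e/ and /i/, so it voices to [v]. /t/ is a voiceless obstruent between vowels /a/ and /o/, so it voices to [d]. /k/ is a voiceless obstruent between vowels /o/ and /o/, so it voices to [g]. /efiatokoreukg/ → eviadogoreukg.
Rule 5 (final cluster simplification): /g/ is the second consonant of a word-final cluster /kg/, so it deletes. /eviadogoreukg/ → eviadogoreuk.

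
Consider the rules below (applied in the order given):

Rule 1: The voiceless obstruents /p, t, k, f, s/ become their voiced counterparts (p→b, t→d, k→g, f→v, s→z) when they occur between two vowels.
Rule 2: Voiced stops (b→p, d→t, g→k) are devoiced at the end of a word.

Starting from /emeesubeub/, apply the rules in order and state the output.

Rule 1 (intervocalic voicing): /s/ is a voiceless obstruent between vowels /e/ and /u/, so it voices to [z]. /emeesubeub/ → emeezubeub.
Rule 2 (final devoicing): /b/ is a voiced stop in word-final position, so it devoices to [p]. /emeezubeub/ → emeezubeup.

emeezubeup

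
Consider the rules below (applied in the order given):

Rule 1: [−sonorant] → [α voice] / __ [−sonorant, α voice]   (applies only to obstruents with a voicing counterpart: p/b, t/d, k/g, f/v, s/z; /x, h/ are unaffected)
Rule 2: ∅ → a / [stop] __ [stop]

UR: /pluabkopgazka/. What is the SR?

pluapakobagaska

Rule 1 (regressive voicing assimilation): /b/ precedes the voiceless obstruent /k/, so it devoices to [p] by assimilation. /p/ precedes the voiced obstruent /g/, so it voices to [b] by assimilation. /z/ precedes the voiceless obstruent /k/, so it devoices to [s] by assimilation. /pluabkopgazka/ → pluapkobgaska.
Rule 2 (stop-cluster a-epenthesis): /p/ and /k/ form a stop–stop cluster, so [a] is inserted between them. /b/ and /g/ form a stop–stop cluster, so [a] is inserted between them. /pluapkobgaska/ → pluapakobagaska.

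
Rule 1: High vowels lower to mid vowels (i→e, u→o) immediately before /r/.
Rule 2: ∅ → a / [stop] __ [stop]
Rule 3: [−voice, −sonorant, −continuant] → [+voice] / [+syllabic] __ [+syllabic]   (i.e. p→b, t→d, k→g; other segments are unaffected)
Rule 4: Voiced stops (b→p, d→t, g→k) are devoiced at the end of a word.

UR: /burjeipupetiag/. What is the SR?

borjeibubediak

Rule 1 (pre-rhotic lowering): /u/ is a high vowel immediately before /r/, so it lowers to [o]. /burjeipupetiag/ → borjeipupetiag.
Rule 2 (stop-cluster a-epenthesis): no segment meets the environment; /borjeipupetiag/ is unchanged.
Rule 3 (intervocalic voicing): /p/ is a voiceless stop between vowels /i/ and /u/, so it voices to [b]. /p/ is a voiceless stop between vowels /u/ and /e/, so it voices to [b]. /t/ is a voiceless stop between vowels /e/ and /i/, so it voices to [d]. /borjeipupetiag/ → borjeibubediag.
Rule 4 (final devoicing): /g/ is a voiced stop in word-final position, so it devoices to [k]. /borjeibubediag/ → borjeibubediak.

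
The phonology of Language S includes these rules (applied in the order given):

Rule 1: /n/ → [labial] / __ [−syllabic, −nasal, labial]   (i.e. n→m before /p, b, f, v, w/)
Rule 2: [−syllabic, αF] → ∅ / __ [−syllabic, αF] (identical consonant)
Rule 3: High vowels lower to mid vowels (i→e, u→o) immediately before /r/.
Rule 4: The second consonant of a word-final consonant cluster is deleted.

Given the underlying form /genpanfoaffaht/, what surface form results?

gempamfoafah

Rule 1 (nasal place assimilation): /n/ precedes the labial consonant /p/, so it assimilates in place to [m]. /n/ precedes the labial consonant /f/, so it assimilates in place to [m]. /genpanfoaffaht/ → gempamfoaffaht.
Rule 2 (degemination): /ff/ is a geminate; the first /f/ deletes. /gempamfoaffaht/ → gempamfoafaht.
Rule 3 (pre-rhotic lowering): no segment meets the environment; /gempamfoafaht/ is unchanged.
Rule 4 (final cluster simplification): /t/ is the second consonant of a word-final cluster /ht/, so it deletes. /gempamfoafaht/ → gempamfoafah.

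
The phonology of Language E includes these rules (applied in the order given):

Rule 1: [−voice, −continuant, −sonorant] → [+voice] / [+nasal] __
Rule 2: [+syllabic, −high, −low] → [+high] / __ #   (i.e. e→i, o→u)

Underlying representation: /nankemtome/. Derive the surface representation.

nangemdomi

Rule 1 (post-nasal voicing): /k/ is a voiceless stop immediately after the nasal /n/, so it voices to [g]. /t/ is a voiceless stop immediately after the nasal /m/, so it voices to [d]. /nankemtome/ → nangemdome.
Rule 2 (final vowel raising): /e/ is a mid vowel in word-final position, so it raises to [i]. /nangemdome/ → nangemdomi.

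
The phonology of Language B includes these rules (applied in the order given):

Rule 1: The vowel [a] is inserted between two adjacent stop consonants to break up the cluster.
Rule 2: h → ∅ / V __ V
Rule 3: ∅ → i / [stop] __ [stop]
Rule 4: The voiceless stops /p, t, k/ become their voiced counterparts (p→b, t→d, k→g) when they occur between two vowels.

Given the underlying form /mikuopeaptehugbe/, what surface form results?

Rule 1 (stop-cluster a-epenthesis): /p/ and /t/ form a stop–stop cluster, so [a] is inserted between them. /g/ and /b/ form a stop–stop cluster, so [a] is inserted between them. /mikuopeaptehugbe/ → mikuopeapatehugabe.
Rule 2 (intervocalic h-deletion): /h/ occurs between vowels /e/ and /u/, so it deletes. /mikuopeapatehugabe/ → mikuopeapateugabe.
Rule 3 (stop-cluster i-epenthesis): no segment meets the environment; /mikuopeapateugabe/ is unchanged.
Rule 4 (intervocalic voicing): /k/ is a voiceless stop between vowels /i/ and /u/, so it voices to [g]. /p/ is a voiceless stop between vowels /o/ and /e/, so it voices to [b]. /p/ is a voiceless stop between vowels /a/ and /a/, so it voices to [b]. /t/ is a voiceless stop between vowels /a/ and /e/, so it voices to [d]. /mikuopeapateugabe/ → miguobeabadeugabe.

miguobeabadeugabe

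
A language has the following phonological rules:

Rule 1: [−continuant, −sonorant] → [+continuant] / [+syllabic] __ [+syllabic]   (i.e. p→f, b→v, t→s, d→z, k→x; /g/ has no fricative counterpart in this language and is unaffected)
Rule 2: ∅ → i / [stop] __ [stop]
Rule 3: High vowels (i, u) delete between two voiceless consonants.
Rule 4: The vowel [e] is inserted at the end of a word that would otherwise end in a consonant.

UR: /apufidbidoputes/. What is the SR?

Rule 1 (intervocalic spirantization): /p/ is a stop between vowels /a/ and /u/, so it spirantizes to the fricative [f]. /d/ is a stop between vowels /i/ and /o/, so it spirantizes to the fricative [z]. /p/ is a stop between vowels /o/ and /u/, so it spirantizes to the fricative [f]. /t/ is a stop between vowels /u/ and /e/, so it spirantizes to the fricative [s]. /apufidbidoputes/ → afufidbizofuses.
Rule 2 (stop-cluster i-epenthesis): /d/ and /b/ form a stop–stop cluster, so [i] is inserted between them. /afufidbizofuses/ → afufidibizofuses.
Rule 3 (high vowel syncope): /u/ is a high vowel flanked by voiceless consonants /f/ and /f/, so it deletes. /u/ is a high vowel flanked by voiceless consonants /f/ and /s/, so it deletes. /afufidibizofuses/ → affidibizofses.
Rule 4 (final e-epenthesis): the form ends in the consonant /s/, so [e] is inserted word-finally. /affidibizofses/ → affidibizofsese.

affidibizofsese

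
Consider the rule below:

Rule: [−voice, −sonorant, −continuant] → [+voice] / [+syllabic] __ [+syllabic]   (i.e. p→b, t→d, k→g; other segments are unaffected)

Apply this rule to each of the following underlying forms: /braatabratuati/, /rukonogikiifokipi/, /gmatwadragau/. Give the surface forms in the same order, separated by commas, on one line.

/braatabratuati/: /t/ is a voiceless stop between vowels /a/ and /a/, so it voices to [d]. /t/ is a voiceless stop between vowels /a/ and /u/, so it voices to [d]. /t/ is a voiceless stop between vowels /a/ and /i/, so it voices to [d]. → [braadabraduadi].
/rukonogikiifokipi/: /k/ is a voiceless stop between vowels /u/ and /o/, so it voices to [g]. /k/ is a voiceless stop between vowels /i/ and /i/, so it voices to [g]. /k/ is a voiceless stop between vowels /o/ and /i/, so it voices to [g]. /p/ is a voiceless stop between vowels /i/ and /i/, so it voices to [b]. → [rugonogigiifogibi].
/gmatwadragau/: the rule's environment is not met; surfaces unchanged as [gmatwadragau].

braadabraduadi, rugonogigiifogibi, gmatwadragau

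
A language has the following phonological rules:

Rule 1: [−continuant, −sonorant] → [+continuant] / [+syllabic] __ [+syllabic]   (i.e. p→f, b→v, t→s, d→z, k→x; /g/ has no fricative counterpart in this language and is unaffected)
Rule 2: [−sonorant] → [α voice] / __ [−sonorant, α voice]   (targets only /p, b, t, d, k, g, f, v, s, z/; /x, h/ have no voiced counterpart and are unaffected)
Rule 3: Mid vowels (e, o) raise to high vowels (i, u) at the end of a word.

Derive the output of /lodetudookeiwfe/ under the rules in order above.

Rule 1 (intervocalic spirantization): /d/ is a stop between vowels /o/ and /e/, so it spirantizes to the fricative [z]. /t/ is a stop between vowels /e/ and /u/, so it spirantizes to the fricative [s]. /d/ is a stop between vowels /u/ and /o/, so it spirantizes to the fricative [z]. /k/ is a stop between vowels /o/ and /e/, so it spirantizes to the fricative [x]. /lodetudookeiwfe/ → lozesuzooxeiwfe.
Rule 2 (regressive voicing assimilation): no segment meets the environment; /lozesuzooxeiwfe/ is unchanged.
Rule 3 (final vowel raising): /e/ is a mid vowel in word-final position, so it raises to [i]. /lozesuzooxeiwfe/ → lozesuzooxeiwfi.

lozesuzooxeiwfi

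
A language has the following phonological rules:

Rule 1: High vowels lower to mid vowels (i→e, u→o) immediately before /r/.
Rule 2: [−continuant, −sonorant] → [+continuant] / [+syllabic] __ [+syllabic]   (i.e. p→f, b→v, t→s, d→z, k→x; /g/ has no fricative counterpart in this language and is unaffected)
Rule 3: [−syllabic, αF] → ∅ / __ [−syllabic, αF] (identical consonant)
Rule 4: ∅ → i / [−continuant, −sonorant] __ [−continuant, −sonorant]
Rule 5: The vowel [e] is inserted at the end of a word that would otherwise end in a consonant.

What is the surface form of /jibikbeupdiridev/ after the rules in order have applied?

jivikibeupiderizeve

Rule 1 (pre-rhotic lowering): /i/ is a high vowel immediately before /r/, so it lowers to [e]. /jibikbeupdiridev/ → jibikbeupderidev.
Rule 2 (intervocalic spirantization): /b/ is a stop between vowels /i/ and /i/, so it spirantizes to the fricative [v]. /d/ is a stop between vowels /i/ and /e/, so it spirantizes to the fricative [z]. /jibikbeupderidev/ → jivikbeupderizev.
Rule 3 (degemination): no segment meets the environment; /jivikbeupderizev/ is unchanged.
Rule 4 (stop-cluster i-epenthesis): /k/ and /b/ form a stop–stop cluster, so [i] is inserted between them. /p/ and /d/ form a stop–stop cluster, so [i] is inserted between them. /jivikbeupderizev/ → jivikibeupiderizev.
Rule 5 (final e-epenthesis): the form ends in the consonant /v/, so [e] is inserted word-finally. /jivikibeupiderizev/ → jivikibeupiderizeve.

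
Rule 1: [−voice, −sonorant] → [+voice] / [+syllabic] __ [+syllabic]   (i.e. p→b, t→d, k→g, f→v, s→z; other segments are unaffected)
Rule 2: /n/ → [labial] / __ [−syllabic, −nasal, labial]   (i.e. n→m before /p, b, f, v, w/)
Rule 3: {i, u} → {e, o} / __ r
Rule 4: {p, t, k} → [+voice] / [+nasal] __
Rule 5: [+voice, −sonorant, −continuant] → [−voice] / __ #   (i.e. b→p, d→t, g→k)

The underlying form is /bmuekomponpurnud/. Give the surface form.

Rule 1 (intervocalic voicing): /k/ is a voiceless obstruent between vowels /e/ and /o/, so it voices to [g]. /bmuekomponpurnud/ → bmuegomponpurnud.
Rule 2 (nasal place assimilation): /n/ precedes the labial consonant /p/, so it assimilates in place to [m]. /bmuegomponpurnud/ → bmuegompompurnud.
Rule 3 (pre-rhotic lowering): /u/ is a high vowel immediately before /r/, so it lowers to [o]. /bmuegompompurnud/ → bmuegompompornud.
Rule 4 (post-nasal voicing): /p/ is a voiceless stop immediately after the nasal /m/, so it voices to [b]. /p/ is a voiceless stop immediately after the nasal /m/, so it voices to [b]. /bmuegompompornud/ → bmuegombombornud.
Rule 5 (final devoicing): /d/ is a voiced stop in word-final position, so it devoices to [t]. /bmuegombombornud/ → bmuegombombornut.

bmuegombombornut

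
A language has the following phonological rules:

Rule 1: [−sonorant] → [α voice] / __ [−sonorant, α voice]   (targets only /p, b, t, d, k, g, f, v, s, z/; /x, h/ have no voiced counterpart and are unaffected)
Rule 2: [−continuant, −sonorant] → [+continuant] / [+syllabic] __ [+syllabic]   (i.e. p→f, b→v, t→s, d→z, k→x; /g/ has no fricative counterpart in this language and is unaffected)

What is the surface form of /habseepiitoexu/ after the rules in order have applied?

hapseefiisoexu

Rule 1 (regressive voicing assimilation): /b/ precedes the voiceless obstruent /s/, so it devoices to [p] by assimilation. /habseepiitoexu/ → hapseepiitoexu.
Rule 2 (intervocalic spirantization): /p/ is a stop between vowels /e/ and /i/, so it spirantizes to the fricative [f]. /t/ is a stop between vowels /i/ and /o/, so it spirantizes to the fricative [s]. /hapseepiitoexu/ → hapseefiisoexu.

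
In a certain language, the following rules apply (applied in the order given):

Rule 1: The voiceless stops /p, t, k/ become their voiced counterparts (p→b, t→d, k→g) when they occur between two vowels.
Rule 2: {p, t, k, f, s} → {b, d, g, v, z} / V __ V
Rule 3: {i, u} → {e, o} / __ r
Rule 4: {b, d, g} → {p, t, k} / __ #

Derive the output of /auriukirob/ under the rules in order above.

Rule 1 (intervocalic voicing): /k/ is a voiceless stop between vowels /u/ and /i/, so it voices to [g]. /auriukirob/ → auriugirob.
Rule 2 (intervocalic voicing): no segment meets the environment; /auriugirob/ is unchanged.
Rule 3 (pre-rhotic lowering): /u/ is a high vowel immediately before /r/, so it lowers to [o]. /i/ is a high vowel immediately before /r/, so it lowers to [e]. /auriugirob/ → aoriugerob.
Rule 4 (final devoicing): /b/ is a voiced stop in word-final position, so it devoices to [p]. /aoriugerob/ → aoriugerop.

aoriugerop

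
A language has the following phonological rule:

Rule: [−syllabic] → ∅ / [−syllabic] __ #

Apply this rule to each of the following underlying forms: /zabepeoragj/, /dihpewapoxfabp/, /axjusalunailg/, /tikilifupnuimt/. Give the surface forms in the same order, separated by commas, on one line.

/zabepeoragj/: /j/ is the second consonant of a word-final cluster /gj/, so it deletes. → [zabepeorag].
/dihpewapoxfabp/: /p/ is the second consonant of a word-final cluster /bp/, so it deletes. → [dihpewapoxfab].
/axjusalunailg/: /g/ is the second consonant of a word-final cluster /lg/, so it deletes. → [axjusalunail].
/tikilifupnuimt/: /t/ is the second consonant of a word-final cluster /mt/, so it deletes. → [tikilifupnuim].

zabepeorag, dihpewapoxfab, axjusalunail, tikilifupnuim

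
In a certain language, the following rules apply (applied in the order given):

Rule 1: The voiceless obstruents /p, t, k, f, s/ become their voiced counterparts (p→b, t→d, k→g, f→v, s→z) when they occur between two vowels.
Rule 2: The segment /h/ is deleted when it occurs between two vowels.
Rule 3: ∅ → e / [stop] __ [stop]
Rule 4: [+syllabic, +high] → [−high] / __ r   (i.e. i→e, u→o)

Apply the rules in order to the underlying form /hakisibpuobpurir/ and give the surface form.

hagizibepuobeporer

Rule 1 (intervocalic voicing): /k/ is a voiceless obstruent between vowels /a/ and /i/, so it voices to [g]. /s/ is a voiceless obstruent between vowels /i/ and /i/, so it voices to [z]. /hakisibpuobpurir/ → hagizibpuobpurir.
Rule 2 (intervocalic h-deletion): no segment meets the environment; /hagizibpuobpurir/ is unchanged.
Rule 3 (stop-cluster e-epenthesis): /b/ and /p/ form a stop–stop cluster, so [e] is inserted between them. /b/ and /p/ form a stop–stop cluster, so [e] is inserted between them. /hagizibpuobpurir/ → hagizibepuobepurir.
Rule 4 (pre-rhotic lowering): /u/ is a high vowel immediately before /r/, so it lowers to [o]. /i/ is a high vowel immediately before /r/, so it lowers to [e]. /hagizibepuobepurir/ → hagizibepuobeporer.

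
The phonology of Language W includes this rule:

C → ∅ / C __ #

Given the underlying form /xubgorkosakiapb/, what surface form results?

xubgorkosakiap

/b/ is the second consonant of a word-final cluster /pb/, so it deletes.
Surface form: [xubgorkosakiap].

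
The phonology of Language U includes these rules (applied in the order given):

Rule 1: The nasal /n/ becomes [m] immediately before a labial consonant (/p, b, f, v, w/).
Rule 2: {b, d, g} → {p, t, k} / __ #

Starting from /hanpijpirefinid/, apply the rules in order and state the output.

hampijpirefinit

Rule 1 (nasal place assimilation): /n/ precedes the labial consonant /p/, so it assimilates in place to [m]. /hanpijpirefinid/ → hampijpirefinid.
Rule 2 (final devoicing): /d/ is a voiced stop in word-final position, so it devoices to [t]. /hampijpirefinid/ → hampijpirefinit.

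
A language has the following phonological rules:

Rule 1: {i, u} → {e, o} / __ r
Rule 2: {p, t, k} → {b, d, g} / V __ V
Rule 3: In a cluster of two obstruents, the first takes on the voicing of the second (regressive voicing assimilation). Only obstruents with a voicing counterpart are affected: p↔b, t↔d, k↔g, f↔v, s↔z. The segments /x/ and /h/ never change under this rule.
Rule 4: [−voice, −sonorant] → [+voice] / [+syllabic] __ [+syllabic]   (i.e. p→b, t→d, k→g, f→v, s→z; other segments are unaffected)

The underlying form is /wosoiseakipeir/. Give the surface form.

Rule 1 (pre-rhotic lowering): /i/ is a high vowel immediately before /r/, so it lowers to [e]. /wosoiseakipeir/ → wosoiseakipeer.
Rule 2 (intervocalic voicing): /k/ is a voiceless stop between vowels /a/ and /i/, so it voices to [g]. /p/ is a voiceless stop between vowels /i/ and /e/, so it voices to [b]. /wosoiseakipeer/ → wosoiseagibeer.
Rule 3 (regressive voicing assimilation): no segment meets the environment; /wosoiseagibeer/ is unchanged.
Rule 4 (intervocalic voicing): /s/ is a voiceless obstruent between vowels /o/ and /o/, so it voices to [z]. /s/ is a voiceless obstruent between vowels /i/ and /e/, so it voices to [z]. /wosoiseagibeer/ → wozoizeagibeer.

wozoizeagibeer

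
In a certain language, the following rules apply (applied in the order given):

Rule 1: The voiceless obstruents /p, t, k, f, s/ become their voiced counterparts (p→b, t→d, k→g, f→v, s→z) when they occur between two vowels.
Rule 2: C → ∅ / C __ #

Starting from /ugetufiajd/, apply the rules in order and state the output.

Rule 1 (intervocalic voicing): /t/ is a voiceless obstruent between vowels /e/ and /u/, so it voices to [d]. /f/ is a voiceless obstruent between vowels /u/ and /i/, so it voices to [v]. /ugetufiajd/ → ugeduviajd.
Rule 2 (final cluster simplification): /d/ is the second consonant of a word-final cluster /jd/, so it deletes. /ugeduviajd/ → ugeduviaj.

ugeduviaj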